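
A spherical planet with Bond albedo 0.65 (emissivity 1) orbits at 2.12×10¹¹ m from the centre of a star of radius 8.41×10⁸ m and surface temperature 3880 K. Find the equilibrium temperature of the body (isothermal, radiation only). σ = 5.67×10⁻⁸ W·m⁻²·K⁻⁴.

T ≈ 133 K

The star's surface emits σT_*⁴; at distance d the flux is S = σT_*⁴(R_*/d)².
S = 5.67×10⁻⁸·(3880)⁴·(8.41×10⁸/2.12×10¹¹)² = 202.2 W/m².
For an isothermal sphere T⁴ = (1−a)S/(4σ) = 3.121×10⁸ K⁴.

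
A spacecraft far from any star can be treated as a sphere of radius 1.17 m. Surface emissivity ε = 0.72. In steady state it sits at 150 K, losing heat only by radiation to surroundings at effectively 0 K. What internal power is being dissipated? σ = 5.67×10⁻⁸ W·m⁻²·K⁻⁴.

Steady state: P = εσA T⁴.
A = 4πr² = 17.20 m²; T⁴ = (150)⁴ = 5.062×10⁸ K⁴.
P = 0.72 × 5.67×10⁻⁸ × 17.20 × 5.062×10⁸.

P ≈ 356 W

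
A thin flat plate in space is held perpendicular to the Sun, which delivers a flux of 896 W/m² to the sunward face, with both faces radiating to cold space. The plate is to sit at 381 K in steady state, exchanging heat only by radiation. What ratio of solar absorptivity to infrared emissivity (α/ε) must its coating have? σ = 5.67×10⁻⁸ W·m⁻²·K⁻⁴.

Balance: αS·A = εσ·2A·T⁴ ⇒ α/ε = 2σT⁴/S.
α/ε = 2·5.67×10⁻⁸·(381)⁴/896 = 2·5.67×10⁻⁸·2.107×10¹⁰/896.

α/ε ≈ 2.67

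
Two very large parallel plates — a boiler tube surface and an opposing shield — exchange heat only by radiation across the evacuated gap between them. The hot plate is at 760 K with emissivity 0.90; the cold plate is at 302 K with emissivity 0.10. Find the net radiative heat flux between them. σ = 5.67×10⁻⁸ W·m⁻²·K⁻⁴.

For two infinite grey parallel plates, q = σ(T₁⁴ − T₂⁴)/(1/ε₁ + 1/ε₂ − 1).
T₁⁴ − T₂⁴ = 3.336×10¹¹ − 8.318×10⁹ = 3.253×10¹¹ K⁴.
1/ε₁ + 1/ε₂ − 1 = 1.111 + 10.00 − 1 = 10.11.
q = 5.67×10⁻⁸ × 3.253×10¹¹ / 10.11.

q ≈ 1820 W/m²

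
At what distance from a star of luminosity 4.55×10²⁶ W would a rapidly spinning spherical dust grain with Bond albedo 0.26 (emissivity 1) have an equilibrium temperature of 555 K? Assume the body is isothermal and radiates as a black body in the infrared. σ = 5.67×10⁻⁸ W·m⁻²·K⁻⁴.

For an isothermal black-emitting sphere, (1−a)S·πr² = σ·4πr²·T⁴ ⇒ S = 4σT⁴/(1−a).
S = 4·5.67×10⁻⁸·(555)⁴/0.740 = 29080 W/m².
Flux falls as S = L/(4πd²), so d = √(L/(4πS)) = √(4.55×10²⁶/(4π·29080)).

d ≈ 3.53×10¹⁰ m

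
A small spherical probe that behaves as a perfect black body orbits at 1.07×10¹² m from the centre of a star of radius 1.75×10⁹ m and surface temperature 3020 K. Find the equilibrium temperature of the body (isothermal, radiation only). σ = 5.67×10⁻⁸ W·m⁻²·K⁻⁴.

The star's surface emits σT_*⁴; at distance d the flux is S = σT_*⁴(R_*/d)².
S = 5.67×10⁻⁸·(3020)⁴·(1.75×10⁹/1.07×10¹²)² = 12.62 W/m².
For an isothermal sphere T⁴ = (1−a)S/(4σ) = 5.563×10⁷ K⁴.

T ≈ 86.4 K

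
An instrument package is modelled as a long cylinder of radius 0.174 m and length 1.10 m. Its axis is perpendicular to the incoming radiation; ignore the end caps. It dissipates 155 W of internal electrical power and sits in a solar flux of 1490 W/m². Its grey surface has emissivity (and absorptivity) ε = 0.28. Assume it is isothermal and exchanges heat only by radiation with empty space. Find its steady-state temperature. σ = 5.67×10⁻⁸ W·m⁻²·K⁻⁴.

At steady state, absorbed solar power + internal power = radiated power.
Absorbed: α·S·A_cross = 0.28·1490·0.3828 = 159.7 W (cross-section 2rL).
Total input = 159.7 + 155 = 314.7 W.
Radiated: εσ·A_surf·T⁴ with A_surf = 2πrL = 1.203 m².
T⁴ = 314.7/(0.28·5.67×10⁻⁸·1.203) = 1.648×10¹⁰ K⁴.

T ≈ 358 K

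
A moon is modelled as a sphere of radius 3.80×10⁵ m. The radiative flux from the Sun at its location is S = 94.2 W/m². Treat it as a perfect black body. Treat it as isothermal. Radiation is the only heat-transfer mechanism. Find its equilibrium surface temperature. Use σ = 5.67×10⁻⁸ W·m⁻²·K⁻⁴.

At equilibrium, absorbed power = emitted power.
Absorbing cross-section = πr² = 4.536×10¹¹ m²; emitting surface = 4πr² = 1.815×10¹² m² (ratio 4).
S·A_cross = εσ·A_surf·T⁴  ⇒  T⁴ = S/(4σ).
T⁴ = 1.00·94.2/(4·5.67×10⁻⁸) = 4.153×10⁸ K⁴.
T = (4.153×10⁸)^(1/4).

T ≈ 143 K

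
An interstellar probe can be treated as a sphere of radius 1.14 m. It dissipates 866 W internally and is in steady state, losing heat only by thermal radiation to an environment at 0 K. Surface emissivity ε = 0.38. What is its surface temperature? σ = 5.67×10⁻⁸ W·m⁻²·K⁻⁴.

T ≈ 223 K

Steady state: internal power = radiated power, P = εσA T⁴.
Radiating area A = 4πr² = 16.33 m².
T⁴ = P/(εσA) = 866/(0.38·5.67×10⁻⁸·16.33) = 2.461×10⁹ K⁴.
T = (2.461×10⁹)^(1/4).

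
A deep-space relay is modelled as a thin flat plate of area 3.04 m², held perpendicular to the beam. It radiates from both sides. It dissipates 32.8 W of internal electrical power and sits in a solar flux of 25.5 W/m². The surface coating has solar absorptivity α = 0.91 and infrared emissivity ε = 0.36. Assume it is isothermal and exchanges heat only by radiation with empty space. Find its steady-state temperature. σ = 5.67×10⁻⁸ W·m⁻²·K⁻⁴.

At steady state, absorbed solar power + internal power = radiated power.
Absorbed: α·S·A_cross = 0.91·25.5·3.040 = 70.54 W (cross-section A).
Total input = 70.54 + 32.8 = 103.3 W.
Radiated: εσ·A_surf·T⁴ with A_surf = 2A = 6.080 m².
T⁴ = 103.3/(0.36·5.67×10⁻⁸·6.080) = 8.327×10⁸ K⁴.

T ≈ 170 K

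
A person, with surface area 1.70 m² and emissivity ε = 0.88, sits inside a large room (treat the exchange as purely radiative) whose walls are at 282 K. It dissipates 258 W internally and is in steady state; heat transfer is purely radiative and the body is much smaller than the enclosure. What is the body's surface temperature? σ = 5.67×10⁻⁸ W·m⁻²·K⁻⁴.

For a small grey body in a large enclosure, net radiated power = εσA(T⁴ − T_w⁴).
Steady state: P = εσA(T⁴ − T_w⁴) with A = 1.70 m².
T⁴ = P/(εσA) + T_w⁴ = 258/(0.88·5.67×10⁻⁸·1.700) + (282)⁴
    = 3.042×10⁹ + 6.324×10⁹ = 9.366×10⁹ K⁴.

T ≈ 311 K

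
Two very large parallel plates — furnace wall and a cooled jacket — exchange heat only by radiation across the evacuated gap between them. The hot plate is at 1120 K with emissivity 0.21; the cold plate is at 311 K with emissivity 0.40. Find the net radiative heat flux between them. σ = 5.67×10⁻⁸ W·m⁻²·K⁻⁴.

For two infinite grey parallel plates, q = σ(T₁⁴ − T₂⁴)/(1/ε₁ + 1/ε₂ − 1).
T₁⁴ − T₂⁴ = 1.574×10¹² − 9.355×10⁹ = 1.564×10¹² K⁴.
1/ε₁ + 1/ε₂ − 1 = 4.762 + 2.500 − 1 = 6.262.
q = 5.67×10⁻⁸ × 1.564×10¹² / 6.262.

q ≈ 14200 W/m²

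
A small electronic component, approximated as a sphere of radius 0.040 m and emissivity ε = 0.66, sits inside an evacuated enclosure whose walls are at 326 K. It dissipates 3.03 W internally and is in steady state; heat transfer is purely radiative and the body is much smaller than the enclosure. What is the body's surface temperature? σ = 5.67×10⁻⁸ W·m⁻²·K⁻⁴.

For a small grey body in a large enclosure, net radiated power = εσA(T⁴ − T_w⁴).
Steady state: P = εσA(T⁴ − T_w⁴) with A = 4πr² = 0.02011 m².
T⁴ = P/(εσA) + T_w⁴ = 3.03/(0.66·5.67×10⁻⁸·0.02011) + (326)⁴
    = 4.027×10⁹ + 1.129×10¹⁰ = 1.532×10¹⁰ K⁴.

T ≈ 352 K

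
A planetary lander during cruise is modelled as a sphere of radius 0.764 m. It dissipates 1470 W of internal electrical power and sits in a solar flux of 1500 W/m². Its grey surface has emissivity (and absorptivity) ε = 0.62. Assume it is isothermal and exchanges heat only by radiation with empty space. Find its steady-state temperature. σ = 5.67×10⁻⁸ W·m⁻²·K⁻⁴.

At steady state, absorbed solar power + internal power = radiated power.
Absorbed: α·S·A_cross = 0.62·1500·1.834 = 1705 W (cross-section πr²).
Total input = 1705 + 1470 = 3175 W.
Radiated: εσ·A_surf·T⁴ with A_surf = 4πr² = 7.335 m².
T⁴ = 3175/(0.62·5.67×10⁻⁸·7.335) = 1.231×10¹⁰ K⁴.

T ≈ 333 K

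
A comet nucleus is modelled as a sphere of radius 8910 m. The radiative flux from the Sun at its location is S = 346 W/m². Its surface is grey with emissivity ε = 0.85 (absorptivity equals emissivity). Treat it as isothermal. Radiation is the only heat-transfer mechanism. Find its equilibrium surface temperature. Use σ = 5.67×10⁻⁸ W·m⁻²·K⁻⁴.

T ≈ 198 K

At equilibrium, absorbed power = emitted power.
Absorbing cross-section = πr² = 2.494×10⁸ m²; emitting surface = 4πr² = 9.976×10⁸ m² (ratio 4).
εS·A_cross = εσ·A_surf·T⁴  ⇒  T⁴ = S/(4σ)   (ε cancels).
T⁴ = 346/(4·5.67×10⁻⁸) = 1.526×10⁹ K⁴.
T = (1.526×10⁹)^(1/4).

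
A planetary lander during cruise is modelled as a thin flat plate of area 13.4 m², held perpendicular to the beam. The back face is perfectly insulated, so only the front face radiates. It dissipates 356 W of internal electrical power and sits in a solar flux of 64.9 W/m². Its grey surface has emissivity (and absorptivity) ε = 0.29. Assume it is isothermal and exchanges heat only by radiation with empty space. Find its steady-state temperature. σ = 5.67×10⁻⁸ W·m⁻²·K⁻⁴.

At steady state, absorbed solar power + internal power = radiated power.
Absorbed: α·S·A_cross = 0.29·64.9·13.40 = 252.2 W (cross-section A).
Total input = 252.2 + 356 = 608.2 W.
Radiated: εσ·A_surf·T⁴ with A_surf = A = 13.40 m².
T⁴ = 608.2/(0.29·5.67×10⁻⁸·13.40) = 2.760×10⁹ K⁴.

T ≈ 229 K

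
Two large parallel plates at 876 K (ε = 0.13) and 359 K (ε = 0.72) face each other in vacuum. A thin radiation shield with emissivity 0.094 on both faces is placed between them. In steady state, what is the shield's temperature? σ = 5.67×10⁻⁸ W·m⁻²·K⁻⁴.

In steady state the net flux on the hot side equals that on the cold side.
σ(T₁⁴−T_s⁴)/D₁ = σ(T_s⁴−T₂⁴)/D₂, with D₁ = 1/ε₁+1/ε_s−1 = 17.33, D₂ = 1/ε_s+1/ε₂−1 = 11.03.
Solve for T_s⁴: T_s⁴ = (D₂·T₁⁴ + D₁·T₂⁴)/(D₁+D₂) = 2.391×10¹¹ K⁴.

T_s ≈ 699 K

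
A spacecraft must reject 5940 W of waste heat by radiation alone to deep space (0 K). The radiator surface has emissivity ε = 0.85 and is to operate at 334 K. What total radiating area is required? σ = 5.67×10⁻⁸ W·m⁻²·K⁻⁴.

P = εσA T⁴ ⇒ A = P/(εσT⁴).
T⁴ = 1.244×10¹⁰ K⁴.
A = 5940/(0.85 × 5.67×10⁻⁸ × 1.244×10¹⁰).

A ≈ 9.90 m²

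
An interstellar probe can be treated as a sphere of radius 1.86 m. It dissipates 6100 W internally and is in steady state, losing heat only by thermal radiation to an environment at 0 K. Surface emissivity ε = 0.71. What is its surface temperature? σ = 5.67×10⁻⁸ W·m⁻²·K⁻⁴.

Steady state: internal power = radiated power, P = εσA T⁴.
Radiating area A = 4πr² = 43.47 m².
T⁴ = P/(εσA) = 6100/(0.71·5.67×10⁻⁸·43.47) = 3.485×10⁹ K⁴.
T = (3.485×10⁹)^(1/4).

T ≈ 243 K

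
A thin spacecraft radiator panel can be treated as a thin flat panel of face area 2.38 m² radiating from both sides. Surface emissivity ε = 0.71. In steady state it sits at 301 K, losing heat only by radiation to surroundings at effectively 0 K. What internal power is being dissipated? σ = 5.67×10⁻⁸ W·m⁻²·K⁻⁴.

Steady state: P = εσA T⁴.
A = 2·2.38 = 4.760 m²; T⁴ = (301)⁴ = 8.209×10⁹ K⁴.
P = 0.71 × 5.67×10⁻⁸ × 4.760 × 8.209×10⁹.

P ≈ 1570 W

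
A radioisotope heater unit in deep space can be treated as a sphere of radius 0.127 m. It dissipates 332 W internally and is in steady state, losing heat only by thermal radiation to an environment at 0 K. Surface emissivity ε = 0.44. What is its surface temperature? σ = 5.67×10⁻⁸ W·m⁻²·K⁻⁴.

Steady state: internal power = radiated power, P = εσA T⁴.
Radiating area A = 4πr² = 0.2027 m².
T⁴ = P/(εσA) = 332/(0.44·5.67×10⁻⁸·0.2027) = 6.566×10¹⁰ K⁴.
T = (6.566×10¹⁰)^(1/4).

T ≈ 506 K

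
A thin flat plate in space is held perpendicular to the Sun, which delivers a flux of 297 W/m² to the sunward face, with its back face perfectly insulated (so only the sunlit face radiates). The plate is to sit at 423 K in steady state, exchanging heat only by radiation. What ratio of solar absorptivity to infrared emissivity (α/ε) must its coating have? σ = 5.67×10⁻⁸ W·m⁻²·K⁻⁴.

Balance: αS·A = εσ·1A·T⁴ ⇒ α/ε = σT⁴/S.
α/ε = 5.67×10⁻⁸·(423)⁴/297 = 5.67×10⁻⁸·3.202×10¹⁰/297.

α/ε ≈ 6.11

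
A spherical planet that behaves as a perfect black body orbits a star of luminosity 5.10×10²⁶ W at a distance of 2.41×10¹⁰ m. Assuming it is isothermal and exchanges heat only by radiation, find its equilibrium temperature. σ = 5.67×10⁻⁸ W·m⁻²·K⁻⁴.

First find the stellar flux at distance d: S = L/(4πd²) = 5.10×10²⁶/(4π·(2.41×10¹⁰)²) = 69880 W/m².
For an isothermal sphere, absorbed (1−a)S·πr² = emitted σ·4πr²·T⁴, so T⁴ = (1−a)S/(4σ).
T⁴ = 1.00·69880/(4·5.67×10⁻⁸) = 3.081×10¹¹ K⁴.

T ≈ 745 K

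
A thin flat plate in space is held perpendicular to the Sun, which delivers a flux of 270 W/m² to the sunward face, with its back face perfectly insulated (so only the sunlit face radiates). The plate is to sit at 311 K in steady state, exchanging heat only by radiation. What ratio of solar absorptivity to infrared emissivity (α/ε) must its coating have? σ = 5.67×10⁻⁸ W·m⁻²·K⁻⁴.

α/ε ≈ 1.96

Balance: αS·A = εσ·1A·T⁴ ⇒ α/ε = σT⁴/S.
α/ε = 5.67×10⁻⁸·(311)⁴/270 = 5.67×10⁻⁸·9.355×10⁹/270.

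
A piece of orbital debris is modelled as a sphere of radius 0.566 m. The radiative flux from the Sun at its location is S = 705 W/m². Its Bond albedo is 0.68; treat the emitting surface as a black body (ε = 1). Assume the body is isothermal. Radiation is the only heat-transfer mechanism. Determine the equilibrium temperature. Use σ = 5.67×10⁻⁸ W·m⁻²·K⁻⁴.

At equilibrium, absorbed power = emitted power.
Absorbing cross-section = πr² = 1.006 m²; emitting surface = 4πr² = 4.026 m² (ratio 4).
(1−a)S·A_cross = εσ·A_surf·T⁴  ⇒  T⁴ = (1−a)S/(4σ).
T⁴ = 0.320·705/(4·5.67×10⁻⁸) = 9.947×10⁸ K⁴.
T = (9.947×10⁸)^(1/4).

T ≈ 178 K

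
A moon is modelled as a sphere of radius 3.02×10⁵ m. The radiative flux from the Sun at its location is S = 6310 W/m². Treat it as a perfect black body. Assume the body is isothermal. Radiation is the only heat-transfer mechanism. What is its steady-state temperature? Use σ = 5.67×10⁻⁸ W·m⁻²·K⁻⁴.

At equilibrium, absorbed power = emitted power.
Absorbing cross-section = πr² = 2.865×10¹¹ m²; emitting surface = 4πr² = 1.146×10¹² m² (ratio 4).
S·A_cross = εσ·A_surf·T⁴  ⇒  T⁴ = S/(4σ).
T⁴ = 1.00·6310/(4·5.67×10⁻⁸) = 2.782×10¹⁰ K⁴.
T = (2.782×10¹⁰)^(1/4).

T ≈ 408 K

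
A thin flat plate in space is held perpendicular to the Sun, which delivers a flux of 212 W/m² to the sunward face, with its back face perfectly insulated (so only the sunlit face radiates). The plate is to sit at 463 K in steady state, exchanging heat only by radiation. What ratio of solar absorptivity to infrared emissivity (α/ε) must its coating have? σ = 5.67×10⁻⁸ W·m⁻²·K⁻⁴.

α/ε ≈ 12.3

Balance: αS·A = εσ·1A·T⁴ ⇒ α/ε = σT⁴/S.
α/ε = 5.67×10⁻⁸·(463)⁴/212 = 5.67×10⁻⁸·4.595×10¹⁰/212.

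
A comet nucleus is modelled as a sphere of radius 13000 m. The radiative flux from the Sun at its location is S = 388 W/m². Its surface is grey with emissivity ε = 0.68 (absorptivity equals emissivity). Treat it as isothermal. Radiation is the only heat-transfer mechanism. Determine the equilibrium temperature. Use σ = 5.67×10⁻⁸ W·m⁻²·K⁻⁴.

At equilibrium, absorbed power = emitted power.
Absorbing cross-section = πr² = 5.309×10⁸ m²; emitting surface = 4πr² = 2.124×10⁹ m² (ratio 4).
εS·A_cross = εσ·A_surf·T⁴  ⇒  T⁴ = S/(4σ)   (ε cancels).
T⁴ = 388/(4·5.67×10⁻⁸) = 1.711×10⁹ K⁴.
T = (1.711×10⁹)^(1/4).

T ≈ 203 K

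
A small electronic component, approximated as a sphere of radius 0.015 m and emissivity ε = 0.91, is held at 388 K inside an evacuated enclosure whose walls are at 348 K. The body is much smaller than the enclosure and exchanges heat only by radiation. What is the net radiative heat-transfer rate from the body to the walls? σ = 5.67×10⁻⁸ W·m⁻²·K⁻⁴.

P_net ≈ 1.17 W

For a small grey body in a large enclosure: P_net = εσA(T_body⁴ − T_wall⁴).
A = 4πr² = 0.002827 m²; T_body⁴ − T_wall⁴ = 2.266×10¹⁰ − 1.467×10¹⁰ = 7.997×10⁹ K⁴.
|P_net| = 0.91·5.67×10⁻⁸·0.002827·7.997×10⁹.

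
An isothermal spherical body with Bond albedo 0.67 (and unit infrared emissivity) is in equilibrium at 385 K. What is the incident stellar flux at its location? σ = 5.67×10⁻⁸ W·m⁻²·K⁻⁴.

S ≈ 15100 W/m²

(1−a)S·πr² = σ·4πr²·T⁴ ⇒ S = 4σT⁴/(1−a).
S = 4·5.67×10⁻⁸·2.197×10¹⁰/0.330.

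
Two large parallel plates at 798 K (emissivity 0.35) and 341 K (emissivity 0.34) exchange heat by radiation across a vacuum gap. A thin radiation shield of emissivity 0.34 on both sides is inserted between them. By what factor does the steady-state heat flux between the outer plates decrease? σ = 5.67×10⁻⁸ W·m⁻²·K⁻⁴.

Without shield: q₀ = σΔ(T⁴)/(1/ε₁+1/ε₂−1) with denominator 4.798.
With shield the two gaps are in series; the resistances add: (1/ε₁+1/ε_s−1)+(1/ε_s+1/ε₂−1) = 4.798+4.882 = 9.681.
Heat-flux ratio q₀/q = 9.681/4.798.

factor ≈ 2.02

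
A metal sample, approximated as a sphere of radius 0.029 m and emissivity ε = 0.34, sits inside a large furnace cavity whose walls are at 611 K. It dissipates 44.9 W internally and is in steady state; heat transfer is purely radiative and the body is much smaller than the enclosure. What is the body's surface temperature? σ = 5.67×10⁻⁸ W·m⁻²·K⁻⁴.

T ≈ 774 K

For a small grey body in a large enclosure, net radiated power = εσA(T⁴ − T_w⁴).
Steady state: P = εσA(T⁴ − T_w⁴) with A = 4πr² = 0.01057 m².
T⁴ = P/(εσA) + T_w⁴ = 44.9/(0.34·5.67×10⁻⁸·0.01057) + (611)⁴
    = 2.204×10¹¹ + 1.394×10¹¹ = 3.598×10¹¹ K⁴.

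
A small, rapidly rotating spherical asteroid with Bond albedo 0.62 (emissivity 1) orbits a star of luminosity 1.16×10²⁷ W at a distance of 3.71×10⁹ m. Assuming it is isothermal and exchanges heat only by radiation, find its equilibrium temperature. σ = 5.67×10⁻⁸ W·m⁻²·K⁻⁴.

T ≈ 1830 K

First find the stellar flux at distance d: S = L/(4πd²) = 1.16×10²⁷/(4π·(3.71×10⁹)²) = 6.707×10⁶ W/m².
For an isothermal sphere, absorbed (1−a)S·πr² = emitted σ·4πr²·T⁴, so T⁴ = (1−a)S/(4σ).
T⁴ = 0.380·6.707×10⁶/(4·5.67×10⁻⁸) = 1.124×10¹³ K⁴.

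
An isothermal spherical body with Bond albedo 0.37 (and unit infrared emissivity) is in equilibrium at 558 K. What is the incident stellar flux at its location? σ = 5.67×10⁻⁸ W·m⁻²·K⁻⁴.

S ≈ 34900 W/m²

(1−a)S·πr² = σ·4πr²·T⁴ ⇒ S = 4σT⁴/(1−a).
S = 4·5.67×10⁻⁸·9.695×10¹⁰/0.630.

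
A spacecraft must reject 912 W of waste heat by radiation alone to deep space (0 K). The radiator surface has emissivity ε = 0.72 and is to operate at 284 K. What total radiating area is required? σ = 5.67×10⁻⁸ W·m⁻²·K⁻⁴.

A ≈ 3.43 m²

P = εσA T⁴ ⇒ A = P/(εσT⁴).
T⁴ = 6.505×10⁹ K⁴.
A = 912/(0.72 × 5.67×10⁻⁸ × 6.505×10⁹).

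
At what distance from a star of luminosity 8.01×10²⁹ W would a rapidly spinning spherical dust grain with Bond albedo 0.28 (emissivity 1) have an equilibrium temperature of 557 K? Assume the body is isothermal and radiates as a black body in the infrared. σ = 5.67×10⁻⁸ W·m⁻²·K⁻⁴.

d ≈ 1.45×10¹² m

For an isothermal black-emitting sphere, (1−a)S·πr² = σ·4πr²·T⁴ ⇒ S = 4σT⁴/(1−a).
S = 4·5.67×10⁻⁸·(557)⁴/0.720 = 30320 W/m².
Flux falls as S = L/(4πd²), so d = √(L/(4πS)) = √(8.01×10²⁹/(4π·30320)).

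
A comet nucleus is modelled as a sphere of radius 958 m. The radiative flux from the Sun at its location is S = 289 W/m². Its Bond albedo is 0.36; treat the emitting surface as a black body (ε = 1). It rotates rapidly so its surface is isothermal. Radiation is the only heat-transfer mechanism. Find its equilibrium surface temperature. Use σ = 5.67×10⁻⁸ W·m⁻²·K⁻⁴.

T ≈ 169 K

At equilibrium, absorbed power = emitted power.
Absorbing cross-section = πr² = 2.883×10⁶ m²; emitting surface = 4πr² = 1.153×10⁷ m² (ratio 4).
(1−a)S·A_cross = εσ·A_surf·T⁴  ⇒  T⁴ = (1−a)S/(4σ).
T⁴ = 0.640·289/(4·5.67×10⁻⁸) = 8.155×10⁸ K⁴.
T = (8.155×10⁸)^(1/4).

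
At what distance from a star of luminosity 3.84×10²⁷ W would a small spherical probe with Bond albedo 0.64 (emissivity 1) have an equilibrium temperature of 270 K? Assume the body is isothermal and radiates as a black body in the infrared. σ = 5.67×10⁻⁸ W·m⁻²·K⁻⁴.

For an isothermal black-emitting sphere, (1−a)S·πr² = σ·4πr²·T⁴ ⇒ S = 4σT⁴/(1−a).
S = 4·5.67×10⁻⁸·(270)⁴/0.360 = 3348 W/m².
Flux falls as S = L/(4πd²), so d = √(L/(4πS)) = √(3.84×10²⁷/(4π·3348)).

d ≈ 3.02×10¹¹ m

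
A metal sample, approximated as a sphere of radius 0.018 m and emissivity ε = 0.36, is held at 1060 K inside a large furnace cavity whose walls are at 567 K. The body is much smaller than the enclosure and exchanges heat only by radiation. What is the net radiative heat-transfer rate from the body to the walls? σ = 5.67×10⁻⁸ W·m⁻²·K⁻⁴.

For a small grey body in a large enclosure: P_net = εσA(T_body⁴ − T_wall⁴).
A = 4πr² = 0.004072 m²; T_body⁴ − T_wall⁴ = 1.262×10¹² − 1.034×10¹¹ = 1.159×10¹² K⁴.
|P_net| = 0.36·5.67×10⁻⁸·0.004072·1.159×10¹².

P_net ≈ 96.3 W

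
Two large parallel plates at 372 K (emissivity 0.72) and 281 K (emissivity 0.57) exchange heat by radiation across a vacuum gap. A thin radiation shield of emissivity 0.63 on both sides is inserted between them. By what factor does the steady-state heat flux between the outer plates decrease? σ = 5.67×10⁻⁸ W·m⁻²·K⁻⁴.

Without shield: q₀ = σΔ(T⁴)/(1/ε₁+1/ε₂−1) with denominator 2.143.
With shield the two gaps are in series; the resistances add: (1/ε₁+1/ε_s−1)+(1/ε_s+1/ε₂−1) = 1.976+2.342 = 4.318.
Heat-flux ratio q₀/q = 4.318/2.143.

factor ≈ 2.01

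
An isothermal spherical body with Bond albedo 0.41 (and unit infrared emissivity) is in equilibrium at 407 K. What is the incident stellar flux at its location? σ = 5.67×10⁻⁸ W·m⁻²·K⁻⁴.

S ≈ 10500 W/m²

(1−a)S·πr² = σ·4πr²·T⁴ ⇒ S = 4σT⁴/(1−a).
S = 4·5.67×10⁻⁸·2.744×10¹⁰/0.590.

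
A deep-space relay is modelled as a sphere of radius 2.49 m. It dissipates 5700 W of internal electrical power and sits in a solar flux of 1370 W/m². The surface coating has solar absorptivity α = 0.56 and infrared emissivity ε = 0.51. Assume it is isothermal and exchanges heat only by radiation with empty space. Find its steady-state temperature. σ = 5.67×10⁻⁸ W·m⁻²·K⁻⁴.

T ≈ 309 K

At steady state, absorbed solar power + internal power = radiated power.
Absorbed: α·S·A_cross = 0.56·1370·19.48 = 14940 W (cross-section πr²).
Total input = 14940 + 5700 = 20640 W.
Radiated: εσ·A_surf·T⁴ with A_surf = 4πr² = 77.91 m².
T⁴ = 20640/(0.51·5.67×10⁻⁸·77.91) = 9.163×10⁹ K⁴.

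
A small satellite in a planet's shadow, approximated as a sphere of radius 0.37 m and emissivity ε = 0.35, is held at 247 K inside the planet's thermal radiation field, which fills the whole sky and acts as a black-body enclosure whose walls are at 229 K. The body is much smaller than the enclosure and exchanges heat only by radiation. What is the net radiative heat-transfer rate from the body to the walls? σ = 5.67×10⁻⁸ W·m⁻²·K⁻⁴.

For a small grey body in a large enclosure: P_net = εσA(T_body⁴ − T_wall⁴).
A = 4πr² = 1.720 m²; T_body⁴ − T_wall⁴ = 3.722×10⁹ − 2.750×10⁹ = 9.720×10⁸ K⁴.
|P_net| = 0.35·5.67×10⁻⁸·1.720·9.720×10⁸.

P_net ≈ 33.2 W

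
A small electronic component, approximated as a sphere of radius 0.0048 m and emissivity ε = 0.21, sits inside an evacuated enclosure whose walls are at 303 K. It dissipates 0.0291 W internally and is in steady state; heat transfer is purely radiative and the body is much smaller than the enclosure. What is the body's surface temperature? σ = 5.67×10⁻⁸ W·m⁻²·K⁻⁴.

For a small grey body in a large enclosure, net radiated power = εσA(T⁴ − T_w⁴).
Steady state: P = εσA(T⁴ − T_w⁴) with A = 4πr² = 2.895×10⁻⁴ m².
T⁴ = P/(εσA) + T_w⁴ = 0.0291/(0.21·5.67×10⁻⁸·2.895×10⁻⁴) + (303)⁴
    = 8.441×10⁹ + 8.429×10⁹ = 1.687×10¹⁰ K⁴.

T ≈ 360 K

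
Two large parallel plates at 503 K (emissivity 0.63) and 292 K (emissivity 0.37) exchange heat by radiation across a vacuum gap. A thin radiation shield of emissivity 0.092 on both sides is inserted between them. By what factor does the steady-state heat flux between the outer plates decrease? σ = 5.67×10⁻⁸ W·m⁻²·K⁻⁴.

Without shield: q₀ = σΔ(T⁴)/(1/ε₁+1/ε₂−1) with denominator 3.290.
With shield the two gaps are in series; the resistances add: (1/ε₁+1/ε_s−1)+(1/ε_s+1/ε₂−1) = 11.46+12.57 = 24.03.
Heat-flux ratio q₀/q = 24.03/3.290.

factor ≈ 7.30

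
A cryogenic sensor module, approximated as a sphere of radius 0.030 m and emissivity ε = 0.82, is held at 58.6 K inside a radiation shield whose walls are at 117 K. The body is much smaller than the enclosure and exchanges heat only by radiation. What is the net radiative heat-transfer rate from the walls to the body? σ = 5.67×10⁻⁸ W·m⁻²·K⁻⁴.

P_net ≈ 0.0923 W

For a small grey body in a large enclosure: P_net = εσA(T_body⁴ − T_wall⁴).
A = 4πr² = 0.01131 m²; T_body⁴ − T_wall⁴ = 1.179×10⁷ − 1.874×10⁸ = -1.756×10⁸ K⁴.
|P_net| = 0.82·5.67×10⁻⁸·0.01131·1.756×10⁸.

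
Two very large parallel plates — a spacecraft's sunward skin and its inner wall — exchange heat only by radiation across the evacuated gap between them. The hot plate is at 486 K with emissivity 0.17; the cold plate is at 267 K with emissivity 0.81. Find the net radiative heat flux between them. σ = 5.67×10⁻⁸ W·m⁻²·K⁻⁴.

q ≈ 470 W/m²

For two infinite grey parallel plates, q = σ(T₁⁴ − T₂⁴)/(1/ε₁ + 1/ε₂ − 1).
T₁⁴ − T₂⁴ = 5.579×10¹⁰ − 5.082×10⁹ = 5.071×10¹⁰ K⁴.
1/ε₁ + 1/ε₂ − 1 = 5.882 + 1.235 − 1 = 6.117.
q = 5.67×10⁻⁸ × 5.071×10¹⁰ / 6.117.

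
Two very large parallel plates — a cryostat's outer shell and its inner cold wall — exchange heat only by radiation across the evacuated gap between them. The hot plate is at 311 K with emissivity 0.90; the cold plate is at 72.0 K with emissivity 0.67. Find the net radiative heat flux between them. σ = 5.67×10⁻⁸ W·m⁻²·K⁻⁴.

q ≈ 330 W/m²

For two infinite grey parallel plates, q = σ(T₁⁴ − T₂⁴)/(1/ε₁ + 1/ε₂ − 1).
T₁⁴ − T₂⁴ = 9.355×10⁹ − 2.687×10⁷ = 9.328×10⁹ K⁴.
1/ε₁ + 1/ε₂ − 1 = 1.111 + 1.493 − 1 = 1.604.
q = 5.67×10⁻⁸ × 9.328×10⁹ / 1.604.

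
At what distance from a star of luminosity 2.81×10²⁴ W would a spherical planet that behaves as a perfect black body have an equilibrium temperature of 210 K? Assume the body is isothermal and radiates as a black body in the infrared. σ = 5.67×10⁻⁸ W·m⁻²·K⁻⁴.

For an isothermal black-emitting sphere, (1−a)S·πr² = σ·4πr²·T⁴ ⇒ S = 4σT⁴/(1−a).
S = 4·5.67×10⁻⁸·(210)⁴/1.00 = 441.1 W/m².
Flux falls as S = L/(4πd²), so d = √(L/(4πS)) = √(2.81×10²⁴/(4π·441.1)).

d ≈ 2.25×10¹⁰ m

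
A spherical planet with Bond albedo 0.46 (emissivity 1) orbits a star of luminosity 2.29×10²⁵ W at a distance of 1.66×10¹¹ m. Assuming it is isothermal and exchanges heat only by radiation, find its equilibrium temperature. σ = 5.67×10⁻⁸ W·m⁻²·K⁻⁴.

First find the stellar flux at distance d: S = L/(4πd²) = 2.29×10²⁵/(4π·(1.66×10¹¹)²) = 66.13 W/m².
For an isothermal sphere, absorbed (1−a)S·πr² = emitted σ·4πr²·T⁴, so T⁴ = (1−a)S/(4σ).
T⁴ = 0.540·66.13/(4·5.67×10⁻⁸) = 1.575×10⁸ K⁴.

T ≈ 112 K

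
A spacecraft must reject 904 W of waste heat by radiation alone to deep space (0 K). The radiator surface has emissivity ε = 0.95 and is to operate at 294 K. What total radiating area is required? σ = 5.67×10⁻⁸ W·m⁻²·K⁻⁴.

A ≈ 2.25 m²

P = εσA T⁴ ⇒ A = P/(εσT⁴).
T⁴ = 7.471×10⁹ K⁴.
A = 904/(0.95 × 5.67×10⁻⁸ × 7.471×10⁹).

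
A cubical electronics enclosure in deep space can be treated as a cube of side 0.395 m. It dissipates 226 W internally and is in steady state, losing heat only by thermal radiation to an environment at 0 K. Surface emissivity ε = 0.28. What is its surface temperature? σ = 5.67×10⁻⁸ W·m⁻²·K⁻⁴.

Steady state: internal power = radiated power, P = εσA T⁴.
Radiating area A = 6L² = 0.9362 m².
T⁴ = P/(εσA) = 226/(0.28·5.67×10⁻⁸·0.9362) = 1.521×10¹⁰ K⁴.
T = (1.521×10¹⁰)^(1/4).

T ≈ 351 K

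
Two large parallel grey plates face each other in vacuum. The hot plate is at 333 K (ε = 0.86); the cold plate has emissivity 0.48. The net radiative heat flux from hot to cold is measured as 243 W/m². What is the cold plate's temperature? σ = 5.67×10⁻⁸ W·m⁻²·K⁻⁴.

T₂ ≈ 227 K

q = σ(T₁⁴ − T₂⁴)/(1/ε₁ + 1/ε₂ − 1); denominator = 2.246.
T₂⁴ = T₁⁴ − q·(1/ε₁+1/ε₂−1)/σ = 1.230×10¹⁰ − 243·2.246/5.67×10⁻⁸
    = 2.670×10⁹ K⁴.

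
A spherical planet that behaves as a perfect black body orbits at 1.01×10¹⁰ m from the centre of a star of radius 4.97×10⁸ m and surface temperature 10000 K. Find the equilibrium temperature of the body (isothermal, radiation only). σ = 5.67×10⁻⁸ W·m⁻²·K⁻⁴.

The star's surface emits σT_*⁴; at distance d the flux is S = σT_*⁴(R_*/d)².
S = 5.67×10⁻⁸·(10000)⁴·(4.97×10⁸/1.01×10¹⁰)² = 1.373×10⁶ W/m².
For an isothermal sphere T⁴ = (1−a)S/(4σ) = 6.054×10¹² K⁴.

T ≈ 1570 K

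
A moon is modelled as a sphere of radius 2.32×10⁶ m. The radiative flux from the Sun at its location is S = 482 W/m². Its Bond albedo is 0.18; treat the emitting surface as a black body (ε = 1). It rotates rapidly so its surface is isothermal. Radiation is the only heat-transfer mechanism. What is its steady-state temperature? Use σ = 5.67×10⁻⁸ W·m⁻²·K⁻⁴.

T ≈ 204 K

At equilibrium, absorbed power = emitted power.
Absorbing cross-section = πr² = 1.691×10¹³ m²; emitting surface = 4πr² = 6.764×10¹³ m² (ratio 4).
(1−a)S·A_cross = εσ·A_surf·T⁴  ⇒  T⁴ = (1−a)S/(4σ).
T⁴ = 0.820·482/(4·5.67×10⁻⁸) = 1.743×10⁹ K⁴.
T = (1.743×10⁹)^(1/4).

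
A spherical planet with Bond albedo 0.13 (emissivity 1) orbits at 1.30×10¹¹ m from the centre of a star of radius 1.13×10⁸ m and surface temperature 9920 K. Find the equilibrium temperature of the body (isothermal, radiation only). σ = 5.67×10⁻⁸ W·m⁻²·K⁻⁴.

The star's surface emits σT_*⁴; at distance d the flux is S = σT_*⁴(R_*/d)².
S = 5.67×10⁻⁸·(9920)⁴·(1.13×10⁸/1.30×10¹¹)² = 414.9 W/m².
For an isothermal sphere T⁴ = (1−a)S/(4σ) = 1.591×10⁹ K⁴.

T ≈ 200 K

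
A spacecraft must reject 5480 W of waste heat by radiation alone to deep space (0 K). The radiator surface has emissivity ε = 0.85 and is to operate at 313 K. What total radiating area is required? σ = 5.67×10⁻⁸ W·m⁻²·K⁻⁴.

P = εσA T⁴ ⇒ A = P/(εσT⁴).
T⁴ = 9.598×10⁹ K⁴.
A = 5480/(0.85 × 5.67×10⁻⁸ × 9.598×10⁹).

A ≈ 11.8 m²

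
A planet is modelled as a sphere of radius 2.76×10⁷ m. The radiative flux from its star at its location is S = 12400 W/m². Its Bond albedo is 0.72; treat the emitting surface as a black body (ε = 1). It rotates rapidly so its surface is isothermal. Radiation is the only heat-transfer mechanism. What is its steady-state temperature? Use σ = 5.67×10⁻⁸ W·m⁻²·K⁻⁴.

At equilibrium, absorbed power = emitted power.
Absorbing cross-section = πr² = 2.393×10¹⁵ m²; emitting surface = 4πr² = 9.573×10¹⁵ m² (ratio 4).
(1−a)S·A_cross = εσ·A_surf·T⁴  ⇒  T⁴ = (1−a)S/(4σ).
T⁴ = 0.280·12400/(4·5.67×10⁻⁸) = 1.531×10¹⁰ K⁴.
T = (1.531×10¹⁰)^(1/4).

T ≈ 352 K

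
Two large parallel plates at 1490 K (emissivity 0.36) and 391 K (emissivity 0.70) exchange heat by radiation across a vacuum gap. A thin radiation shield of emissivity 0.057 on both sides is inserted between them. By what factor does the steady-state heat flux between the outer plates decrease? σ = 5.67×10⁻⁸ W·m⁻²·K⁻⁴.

Without shield: q₀ = σΔ(T⁴)/(1/ε₁+1/ε₂−1) with denominator 3.206.
With shield the two gaps are in series; the resistances add: (1/ε₁+1/ε_s−1)+(1/ε_s+1/ε₂−1) = 19.32+17.97 = 37.29.
Heat-flux ratio q₀/q = 37.29/3.206.

factor ≈ 11.6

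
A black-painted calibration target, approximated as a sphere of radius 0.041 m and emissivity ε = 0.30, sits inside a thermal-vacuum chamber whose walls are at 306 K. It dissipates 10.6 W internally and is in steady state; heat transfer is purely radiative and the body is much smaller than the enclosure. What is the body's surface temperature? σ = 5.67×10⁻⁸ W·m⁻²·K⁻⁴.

For a small grey body in a large enclosure, net radiated power = εσA(T⁴ − T_w⁴).
Steady state: P = εσA(T⁴ − T_w⁴) with A = 4πr² = 0.02112 m².
T⁴ = P/(εσA) + T_w⁴ = 10.6/(0.30·5.67×10⁻⁸·0.02112) + (306)⁴
    = 2.950×10¹⁰ + 8.768×10⁹ = 3.827×10¹⁰ K⁴.

T ≈ 442 K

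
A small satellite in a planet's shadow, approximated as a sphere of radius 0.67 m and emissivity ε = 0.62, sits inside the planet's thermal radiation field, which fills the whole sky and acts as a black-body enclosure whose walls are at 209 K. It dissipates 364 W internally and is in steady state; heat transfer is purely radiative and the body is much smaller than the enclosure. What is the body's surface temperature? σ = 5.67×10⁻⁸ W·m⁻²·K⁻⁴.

T ≈ 247 K

For a small grey body in a large enclosure, net radiated power = εσA(T⁴ − T_w⁴).
Steady state: P = εσA(T⁴ − T_w⁴) with A = 4πr² = 5.641 m².
T⁴ = P/(εσA) + T_w⁴ = 364/(0.62·5.67×10⁻⁸·5.641) + (209)⁴
    = 1.836×10⁹ + 1.908×10⁹ = 3.744×10⁹ K⁴.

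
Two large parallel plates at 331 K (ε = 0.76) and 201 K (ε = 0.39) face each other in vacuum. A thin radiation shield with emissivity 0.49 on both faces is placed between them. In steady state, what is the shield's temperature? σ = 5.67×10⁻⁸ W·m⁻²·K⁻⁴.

In steady state the net flux on the hot side equals that on the cold side.
σ(T₁⁴−T_s⁴)/D₁ = σ(T_s⁴−T₂⁴)/D₂, with D₁ = 1/ε₁+1/ε_s−1 = 2.357, D₂ = 1/ε_s+1/ε₂−1 = 3.605.
Solve for T_s⁴: T_s⁴ = (D₂·T₁⁴ + D₁·T₂⁴)/(D₁+D₂) = 7.904×10⁹ K⁴.

T_s ≈ 298 K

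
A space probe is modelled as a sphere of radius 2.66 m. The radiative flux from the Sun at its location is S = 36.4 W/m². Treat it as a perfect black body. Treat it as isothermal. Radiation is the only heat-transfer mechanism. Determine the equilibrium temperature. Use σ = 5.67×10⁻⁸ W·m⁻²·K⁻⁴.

At equilibrium, absorbed power = emitted power.
Absorbing cross-section = πr² = 22.23 m²; emitting surface = 4πr² = 88.91 m² (ratio 4).
S·A_cross = εσ·A_surf·T⁴  ⇒  T⁴ = S/(4σ).
T⁴ = 1.00·36.4/(4·5.67×10⁻⁸) = 1.605×10⁸ K⁴.
T = (1.605×10⁸)^(1/4).

T ≈ 113 K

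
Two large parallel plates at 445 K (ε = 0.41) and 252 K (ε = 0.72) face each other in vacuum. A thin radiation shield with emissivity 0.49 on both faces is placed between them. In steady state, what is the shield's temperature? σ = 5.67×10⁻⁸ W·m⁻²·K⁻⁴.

In steady state the net flux on the hot side equals that on the cold side.
σ(T₁⁴−T_s⁴)/D₁ = σ(T_s⁴−T₂⁴)/D₂, with D₁ = 1/ε₁+1/ε_s−1 = 3.480, D₂ = 1/ε_s+1/ε₂−1 = 2.430.
Solve for T_s⁴: T_s⁴ = (D₂·T₁⁴ + D₁·T₂⁴)/(D₁+D₂) = 1.850×10¹⁰ K⁴.

T_s ≈ 369 K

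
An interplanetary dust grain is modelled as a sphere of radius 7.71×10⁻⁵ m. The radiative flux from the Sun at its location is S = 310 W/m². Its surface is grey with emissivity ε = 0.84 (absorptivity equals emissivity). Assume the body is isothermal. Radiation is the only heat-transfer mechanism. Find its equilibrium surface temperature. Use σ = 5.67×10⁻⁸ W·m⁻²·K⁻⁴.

At equilibrium, absorbed power = emitted power.
Absorbing cross-section = πr² = 1.867×10⁻⁸ m²; emitting surface = 4πr² = 7.470×10⁻⁸ m² (ratio 4).
εS·A_cross = εσ·A_surf·T⁴  ⇒  T⁴ = S/(4σ)   (ε cancels).
T⁴ = 310/(4·5.67×10⁻⁸) = 1.367×10⁹ K⁴.
T = (1.367×10⁹)^(1/4).

T ≈ 192 K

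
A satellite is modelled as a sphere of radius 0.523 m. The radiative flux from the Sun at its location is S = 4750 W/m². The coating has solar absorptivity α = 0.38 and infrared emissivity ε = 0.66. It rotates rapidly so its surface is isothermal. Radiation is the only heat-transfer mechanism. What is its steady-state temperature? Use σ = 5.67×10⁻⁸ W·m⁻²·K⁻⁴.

At equilibrium, absorbed power = emitted power.
Absorbing cross-section = πr² = 0.8593 m²; emitting surface = 4πr² = 3.437 m² (ratio 4).
αS·A_cross = εσ·A_surf·T⁴  ⇒  T⁴ = αS/(ε·4σ).
T⁴ = 0.380·4750/(0.66·4·5.67×10⁻⁸) = 1.206×10¹⁰ K⁴.
T = (1.206×10¹⁰)^(1/4).

T ≈ 331 K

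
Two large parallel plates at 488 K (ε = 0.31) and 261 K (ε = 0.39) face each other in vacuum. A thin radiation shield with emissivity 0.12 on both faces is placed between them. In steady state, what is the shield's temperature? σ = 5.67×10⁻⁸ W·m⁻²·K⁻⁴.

In steady state the net flux on the hot side equals that on the cold side.
σ(T₁⁴−T_s⁴)/D₁ = σ(T_s⁴−T₂⁴)/D₂, with D₁ = 1/ε₁+1/ε_s−1 = 10.56, D₂ = 1/ε_s+1/ε₂−1 = 9.897.
Solve for T_s⁴: T_s⁴ = (D₂·T₁⁴ + D₁·T₂⁴)/(D₁+D₂) = 2.983×10¹⁰ K⁴.

T_s ≈ 416 K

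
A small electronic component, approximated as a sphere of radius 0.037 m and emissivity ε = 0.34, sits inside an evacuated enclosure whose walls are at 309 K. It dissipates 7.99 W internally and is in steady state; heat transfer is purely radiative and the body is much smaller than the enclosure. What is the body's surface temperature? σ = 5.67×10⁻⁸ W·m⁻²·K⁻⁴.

For a small grey body in a large enclosure, net radiated power = εσA(T⁴ − T_w⁴).
Steady state: P = εσA(T⁴ − T_w⁴) with A = 4πr² = 0.01720 m².
T⁴ = P/(εσA) + T_w⁴ = 7.99/(0.34·5.67×10⁻⁸·0.01720) + (309)⁴
    = 2.409×10¹⁰ + 9.117×10⁹ = 3.321×10¹⁰ K⁴.

T ≈ 427 K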